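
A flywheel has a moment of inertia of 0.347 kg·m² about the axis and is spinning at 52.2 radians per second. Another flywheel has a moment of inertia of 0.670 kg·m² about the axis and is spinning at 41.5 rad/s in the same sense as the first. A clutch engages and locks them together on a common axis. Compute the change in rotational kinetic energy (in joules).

No external torque acts about the common axis, so total angular momentum is conserved.
Taking A's sense as positive: L = (0.3470)(52.2) + (0.6700)(41.5) = 45.92 kg·m²·rad/s.
Combined I = 0.3470 + 0.6700 = 1.017 kg·m².
ω_f = L / I = 45.92 / 1.017 = 45.15 rad/s.
KE_i = ½ΣIω² = 1050 J; KE_f = ½(1.017)(45.15)² = 1037 J.

ΔKE ≈ -13.1 J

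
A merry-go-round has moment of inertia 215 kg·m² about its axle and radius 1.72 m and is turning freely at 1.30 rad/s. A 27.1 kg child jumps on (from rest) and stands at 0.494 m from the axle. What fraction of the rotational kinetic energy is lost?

No external torque acts about the axle; L_before = L_after.
Added inertia Σmr² = (27.1)(0.494)² = 6.613 kg·m²; I_f = 215.0 + 6.613 = 221.6 kg·m².
ω_f = I_p ω_i / I_f = (215.0)(1.30) / 221.6 = 1.261 rad/s.
KE_i = ½(215.0)(1.300 rad/s)² = 181.7 J; KE_f = ½(221.6)(1.261)² = 176.3 J.
Fraction lost = 0.02984.

fraction ≈ 0.0298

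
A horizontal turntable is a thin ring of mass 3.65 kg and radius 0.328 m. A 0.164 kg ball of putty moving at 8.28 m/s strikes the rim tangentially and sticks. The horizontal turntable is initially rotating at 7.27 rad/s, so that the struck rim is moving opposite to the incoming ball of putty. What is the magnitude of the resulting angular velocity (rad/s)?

|ω_f| ≈ 5.87 rad/s

The axle reaction passes through the axle and exerts no torque about it; angular momentum about the axle is conserved through the impact.
I_p = (3.65)(0.328)² = 0.3927 kg·m². Taking the sense of the ball of putty's angular momentum as positive, L_{ball} = m v R = (0.164)(8.28)(0.328) = 0.4454 kg·m²/s.
L_i = −I_p ω_p + m v R = −(0.3927)(7.27) + 0.4454 = -2.409 kg·m²/s.
After sticking, I_f = I_p + m R² = 0.3927 + (0.164)(0.328)² = 0.4103 kg·m².
ω_f = L_i / I_f = -2.409 / 0.4103 = -5.872 rad/s.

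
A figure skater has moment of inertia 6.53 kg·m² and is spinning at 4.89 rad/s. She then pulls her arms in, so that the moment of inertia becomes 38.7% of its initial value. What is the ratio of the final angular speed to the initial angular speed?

Angular momentum about the spin axis is conserved since the torque about it is zero.
I₂ = 0.387 × 6.53 = 2.527 kg·m².
ω₂/ω₁ = I₁/I₂ = 6.530 / 2.527 = 2.584.

ω₂/ω₁ ≈ 2.58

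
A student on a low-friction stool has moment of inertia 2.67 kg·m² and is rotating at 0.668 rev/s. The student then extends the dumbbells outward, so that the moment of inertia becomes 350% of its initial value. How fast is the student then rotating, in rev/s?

ω₂ ≈ 0.191 rev/s

Angular momentum about the spin axis is conserved since the torque about it is zero.
I₂ = 3.50 × 2.67 = 9.345 kg·m².
ω₂ = I₁ω₁ / I₂ = (2.670)(0.668 rev/s) / (9.345) = 0.1909 rev/s.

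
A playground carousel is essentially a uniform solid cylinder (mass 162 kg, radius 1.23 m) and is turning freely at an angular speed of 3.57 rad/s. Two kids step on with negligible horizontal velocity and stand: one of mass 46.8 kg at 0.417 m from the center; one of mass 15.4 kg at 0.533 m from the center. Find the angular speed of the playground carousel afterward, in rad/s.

The added mass arrives with no angular momentum about the center, and any external torque about the center is negligible, so the system's angular momentum is conserved.
I_p = ½(162)(1.23)² = 122.5 kg·m².
Added inertia Σmr² = (46.8)(0.417)² + (15.4)(0.533)² = 12.51 kg·m²; I_f = 122.5 + 12.51 = 135.1 kg·m².
ω_f = I_p ω_i / I_f = (122.5)(3.57) / 135.1 = 3.239 rad/s.

ω_f ≈ 3.24 rad/s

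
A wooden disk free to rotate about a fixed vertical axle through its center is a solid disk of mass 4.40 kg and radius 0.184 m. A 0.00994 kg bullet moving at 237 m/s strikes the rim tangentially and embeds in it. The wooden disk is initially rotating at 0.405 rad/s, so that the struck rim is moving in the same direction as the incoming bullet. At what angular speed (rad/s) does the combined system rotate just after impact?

|ω_f| ≈ 6.20 rad/s

The axle reaction passes through the axle and exerts no torque about it; angular momentum about the axle is conserved through the impact.
I_p = ½(4.40)(0.184)² = 0.07448 kg·m². Taking the sense of the bullet's angular momentum as positive, L_{bullet} = m v R = (0.00994)(237)(0.184) = 0.4335 kg·m²/s.
L_i = +I_p ω_p + m v R = +(0.07448)(0.405) + 0.4335 = 0.4636 kg·m²/s.
After sticking, I_f = I_p + m R² = 0.07448 + (0.00994)(0.184)² = 0.07482 kg·m².
ω_f = L_i / I_f = 0.4636 / 0.07482 = 6.197 rad/s.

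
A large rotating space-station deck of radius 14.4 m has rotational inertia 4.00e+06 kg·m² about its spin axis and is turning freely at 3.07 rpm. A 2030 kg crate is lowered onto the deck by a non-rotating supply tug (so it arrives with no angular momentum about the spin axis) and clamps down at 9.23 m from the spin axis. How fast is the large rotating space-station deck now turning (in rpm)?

ω_f ≈ 2.94 rpm

The added mass arrives with no angular momentum about the spin axis, and any external torque about the spin axis is negligible, so the system's angular momentum is conserved.
Added inertia Σmr² = (2030)(9.23)² = 1.729e+05 kg·m²; I_f = 4.000e+06 + 1.729e+05 = 4.173e+06 kg·m².
ω_f = I_p ω_i / I_f = (4.000e+06)(3.07) / 4.173e+06 = 2.943 rpm.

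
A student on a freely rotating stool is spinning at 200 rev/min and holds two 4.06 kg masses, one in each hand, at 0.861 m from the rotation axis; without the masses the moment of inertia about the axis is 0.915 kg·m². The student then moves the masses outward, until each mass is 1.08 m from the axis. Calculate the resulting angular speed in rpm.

No external torque acts about the spin axis, so angular momentum is conserved.
I₁ = 0.915 + 2(4.06)(0.861)² = 6.935 kg·m²; I₂ = 0.915 + 2(4.06)(1.08)² = 10.39 kg·m².
ω₂ = I₁ω₁ / I₂ = (6.935)(200 rpm) / (10.39) = 133.5 rpm.

ω₂ ≈ 134 rpm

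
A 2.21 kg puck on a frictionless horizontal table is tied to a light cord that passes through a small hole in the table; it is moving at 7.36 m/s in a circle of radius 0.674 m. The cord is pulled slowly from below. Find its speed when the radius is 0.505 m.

Central (radial) force ⇒ zero torque about the center ⇒ m v r is constant.
v₂ = v₁ r₁ / r₂ = (7.36)(0.674) / (0.505) = 9.823 m/s.

v₂ ≈ 9.82 m/s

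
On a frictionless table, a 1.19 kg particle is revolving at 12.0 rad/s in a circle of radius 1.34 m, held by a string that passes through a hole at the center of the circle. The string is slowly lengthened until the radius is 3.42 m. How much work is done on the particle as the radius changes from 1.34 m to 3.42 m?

The constraining force is radial, so m r² ω about the center is conserved.
ω₂ = ω₁ (r₁/r₂)² = (12.0)(1.34/3.42)² = 1.842 rad/s.
W = ΔKE = ½m(v₂² − v₁²) = -130.2 J.

W ≈ -130 J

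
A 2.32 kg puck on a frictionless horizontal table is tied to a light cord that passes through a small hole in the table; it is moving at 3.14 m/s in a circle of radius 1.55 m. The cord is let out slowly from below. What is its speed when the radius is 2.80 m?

Central (radial) force ⇒ zero torque about the center ⇒ m v r is constant.
v₂ = v₁ r₁ / r₂ = (3.14)(1.55) / (2.80) = 1.738 m/s.

v₂ ≈ 1.74 m/s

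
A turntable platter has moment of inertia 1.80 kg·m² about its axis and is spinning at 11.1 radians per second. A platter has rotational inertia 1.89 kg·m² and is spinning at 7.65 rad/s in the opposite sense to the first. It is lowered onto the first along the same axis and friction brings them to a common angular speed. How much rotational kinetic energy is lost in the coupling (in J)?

The coupling torques are internal; angular momentum about the shared axis is conserved.
Taking A's sense as positive: L = (1.800)(11.1) − (1.890)(7.65) = 5.521 kg·m²·rad/s.
Combined I = 1.800 + 1.890 = 3.690 kg·m².
ω_f = L / I = 5.521 / 3.690 = 1.496 rad/s.
KE_i = ½ΣIω² = 166.2 J; KE_f = ½(3.690)(1.496)² = 4.131 J.

ΔKE lost ≈ 162 J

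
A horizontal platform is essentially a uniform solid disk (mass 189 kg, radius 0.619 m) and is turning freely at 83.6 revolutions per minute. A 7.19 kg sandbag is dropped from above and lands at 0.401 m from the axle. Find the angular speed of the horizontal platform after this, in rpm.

No external torque acts about the axle; L_before = L_after.
I_p = ½(189)(0.619)² = 36.21 kg·m².
Added inertia Σmr² = (7.19)(0.401)² = 1.156 kg·m²; I_f = 36.21 + 1.156 = 37.36 kg·m².
ω_f = I_p ω_i / I_f = (36.21)(83.6) / 37.36 = 81.01 rpm.

ω_f ≈ 81.0 rpm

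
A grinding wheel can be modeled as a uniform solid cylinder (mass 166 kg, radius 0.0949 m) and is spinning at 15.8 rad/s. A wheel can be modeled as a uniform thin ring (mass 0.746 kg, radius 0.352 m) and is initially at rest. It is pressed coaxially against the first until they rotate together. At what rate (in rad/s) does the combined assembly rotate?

The coupling torques are internal; angular momentum about the shared axis is conserved.
Moments of inertia: I_A = ½(166)(0.0949)² = 0.7475 kg·m²; I_B = (0.746)(0.352)² = 0.09243 kg·m².
Taking A's sense as positive: L = (0.7475)(15.8) = 11.81 kg·m²·rad/s.
Combined I = 0.7475 + 0.09243 = 0.8399 kg·m².
ω_f = L / I = 11.81 / 0.8399 = 14.06 rad/s.

|ω_f| ≈ 14.1 rad/s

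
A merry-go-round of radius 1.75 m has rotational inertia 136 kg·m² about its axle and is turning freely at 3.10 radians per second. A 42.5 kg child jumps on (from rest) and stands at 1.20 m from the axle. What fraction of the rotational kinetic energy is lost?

No external torque acts about the axle; L_before = L_after.
Added inertia Σmr² = (42.5)(1.20)² = 61.20 kg·m²; I_f = 136.0 + 61.20 = 197.2 kg·m².
ω_f = I_p ω_i / I_f = (136.0)(3.10) / 197.2 = 2.138 rad/s.
KE_i = ½(136.0)(3.100 rad/s)² = 653.5 J; KE_f = ½(197.2)(2.138)² = 450.7 J.
Fraction lost = 0.3103.

fraction ≈ 0.310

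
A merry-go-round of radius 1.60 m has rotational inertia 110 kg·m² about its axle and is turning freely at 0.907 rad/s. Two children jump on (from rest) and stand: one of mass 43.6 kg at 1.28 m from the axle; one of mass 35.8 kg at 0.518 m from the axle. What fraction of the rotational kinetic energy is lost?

The added mass arrives with no angular momentum about the axle, and any external torque about the axle is negligible, so the system's angular momentum is conserved.
Added inertia Σmr² = (43.6)(1.28)² + (35.8)(0.518)² = 81.04 kg·m²; I_f = 110.0 + 81.04 = 191.0 kg·m².
ω_f = I_p ω_i / I_f = (110.0)(0.907) / 191.0 = 0.5222 rad/s.
KE_i = ½(110.0)(0.9070 rad/s)² = 45.25 J; KE_f = ½(191.0)(0.5222)² = 26.05 J.
Fraction lost = 0.4242.

fraction ≈ 0.424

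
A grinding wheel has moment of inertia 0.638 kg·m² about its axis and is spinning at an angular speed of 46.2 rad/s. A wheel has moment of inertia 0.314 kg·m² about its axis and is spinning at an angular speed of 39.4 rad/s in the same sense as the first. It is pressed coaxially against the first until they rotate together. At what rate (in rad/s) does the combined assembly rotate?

|ω_f| ≈ 44.0 rad/s

No external torque acts about the common axis, so total angular momentum is conserved.
Taking A's sense as positive: L = (0.6380)(46.2) + (0.3140)(39.4) = 41.85 kg·m²·rad/s.
Combined I = 0.6380 + 0.3140 = 0.9520 kg·m².
ω_f = L / I = 41.85 / 0.9520 = 43.96 rad/s.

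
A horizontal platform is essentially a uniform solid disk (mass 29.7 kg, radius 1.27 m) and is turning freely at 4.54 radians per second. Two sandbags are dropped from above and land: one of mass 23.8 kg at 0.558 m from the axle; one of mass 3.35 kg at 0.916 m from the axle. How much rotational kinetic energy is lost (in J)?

energy lost ≈ 73.8 J

The added mass arrives with no angular momentum about the axle, and any external torque about the axle is negligible, so the system's angular momentum is conserved.
I_p = ½(29.7)(1.27)² = 23.95 kg·m².
Added inertia Σmr² = (23.8)(0.558)² + (3.35)(0.916)² = 10.22 kg·m²; I_f = 23.95 + 10.22 = 34.17 kg·m².
ω_f = I_p ω_i / I_f = (23.95)(4.54) / 34.17 = 3.182 rad/s.
KE_i = ½(23.95)(4.540 rad/s)² = 246.8 J; KE_f = ½(34.17)(3.182)² = 173.0 J.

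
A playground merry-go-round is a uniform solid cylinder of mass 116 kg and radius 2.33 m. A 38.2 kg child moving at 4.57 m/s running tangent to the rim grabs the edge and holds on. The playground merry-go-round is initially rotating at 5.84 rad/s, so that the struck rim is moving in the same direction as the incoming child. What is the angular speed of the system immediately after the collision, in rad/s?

The axle reaction passes through the axle and exerts no torque about it; angular momentum about the axle is conserved through the impact.
I_p = ½(116)(2.33)² = 314.9 kg·m². Taking the sense of the child's angular momentum as positive, L_{child} = m v R = (38.2)(4.57)(2.33) = 406.8 kg·m²/s.
L_i = +I_p ω_p + m v R = +(314.9)(5.84) + 406.8 = 2246 kg·m²/s.
After sticking, I_f = I_p + m R² = 314.9 + (38.2)(2.33)² = 522.3 kg·m².
ω_f = L_i / I_f = 2246 / 522.3 = 4.300 rad/s.

|ω_f| ≈ 4.30 rad/s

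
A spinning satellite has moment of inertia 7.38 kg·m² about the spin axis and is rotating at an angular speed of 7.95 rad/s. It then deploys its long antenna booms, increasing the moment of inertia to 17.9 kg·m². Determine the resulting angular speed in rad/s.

No external torque acts about the spin axis, so angular momentum is conserved.
ω₂ = I₁ω₁ / I₂ = (7.380)(7.95 rad/s) / (17.90) = 3.278 rad/s.

ω₂ ≈ 3.28 rad/s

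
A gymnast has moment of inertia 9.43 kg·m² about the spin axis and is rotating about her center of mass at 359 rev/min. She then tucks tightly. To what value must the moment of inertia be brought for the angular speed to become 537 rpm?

No external torque acts about the spin axis, so angular momentum is conserved.
I₂ = I₁ω₁ / ω₂ = (9.43)(359) / (537) = 6.304 kg·m².

I₂ ≈ 6.30 kg·m²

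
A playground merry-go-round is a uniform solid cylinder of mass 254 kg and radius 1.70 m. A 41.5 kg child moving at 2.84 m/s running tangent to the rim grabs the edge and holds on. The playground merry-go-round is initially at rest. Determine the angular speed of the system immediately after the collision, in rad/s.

|ω_f| ≈ 0.411 rad/s

About the axle the impulsive forces during the collision are internal, so angular momentum about that axis is conserved.
I_p = ½(254)(1.70)² = 367.0 kg·m². Taking the sense of the child's angular momentum as positive, L_{child} = m v R = (41.5)(2.84)(1.70) = 200.4 kg·m²/s.
L_i = 0 + 200.4 = 200.4 kg·m²/s.
After sticking, I_f = I_p + m R² = 367.0 + (41.5)(1.70)² = 487.0 kg·m².
ω_f = L_i / I_f = 200.4 / 487.0 = 0.4115 rad/s.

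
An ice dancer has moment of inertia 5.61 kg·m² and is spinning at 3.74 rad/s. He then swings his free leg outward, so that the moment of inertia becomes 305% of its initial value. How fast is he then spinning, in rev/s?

Angular momentum about the spin axis is conserved since the torque about it is zero.
I₂ = 3.05 × 5.61 = 17.11 kg·m².
ω₂ = I₁ω₁ / I₂ = (5.610)(3.74 rad/s) / (17.11) = 1.226 rad/s = 0.1952 rev/s.

ω₂ ≈ 0.195 rev/s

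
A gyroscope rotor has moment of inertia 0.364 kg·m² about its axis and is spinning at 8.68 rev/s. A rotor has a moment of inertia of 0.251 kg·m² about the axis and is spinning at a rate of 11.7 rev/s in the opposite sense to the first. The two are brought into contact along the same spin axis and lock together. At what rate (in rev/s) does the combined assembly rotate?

|ω_f| ≈ 0.362 rev/s

The coupling torques are internal; angular momentum about the shared axis is conserved.
Taking A's sense as positive: L = (0.3640)(8.68) − (0.2510)(11.7) = 0.2228 kg·m²·rev/s.
Combined I = 0.3640 + 0.2510 = 0.6150 kg·m².
ω_f = L / I = 0.2228 / 0.6150 = 0.3623 rev/s.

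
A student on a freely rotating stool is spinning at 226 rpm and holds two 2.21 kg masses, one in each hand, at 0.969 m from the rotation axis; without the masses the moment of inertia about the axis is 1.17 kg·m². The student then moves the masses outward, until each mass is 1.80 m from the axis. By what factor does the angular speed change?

ω₂/ω₁ ≈ 0.343

With no external torque about the axis, L is conserved: I₁ω₁ = I₂ω₂.
I₁ = 1.17 + 2(2.21)(0.969)² = 5.320 kg·m²; I₂ = 1.17 + 2(2.21)(1.80)² = 15.49 kg·m².
ω₂/ω₁ = I₁/I₂ = 5.320 / 15.49 = 0.3434.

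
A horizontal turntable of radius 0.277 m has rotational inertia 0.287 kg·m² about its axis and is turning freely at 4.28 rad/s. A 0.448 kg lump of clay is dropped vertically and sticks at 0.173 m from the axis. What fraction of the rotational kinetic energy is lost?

fraction ≈ 0.0446

No external torque acts about the axis; L_before = L_after.
Added inertia Σmr² = (0.448)(0.173)² = 0.01341 kg·m²; I_f = 0.2870 + 0.01341 = 0.3004 kg·m².
ω_f = I_p ω_i / I_f = (0.2870)(4.28) / 0.3004 = 4.089 rad/s.
KE_i = ½(0.2870)(4.280 rad/s)² = 2.629 J; KE_f = ½(0.3004)(4.089)² = 2.511 J.
Fraction lost = 0.04463.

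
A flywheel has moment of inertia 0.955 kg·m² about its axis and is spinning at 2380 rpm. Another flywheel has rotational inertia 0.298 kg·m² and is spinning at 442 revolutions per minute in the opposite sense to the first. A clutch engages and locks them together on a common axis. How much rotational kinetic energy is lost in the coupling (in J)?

ΔKE lost ≈ 9920 J

No external torque acts about the common axis, so total angular momentum is conserved.
Taking A's sense as positive: L = (0.9550)(2380) − (0.2980)(442) = 2141 kg·m²·rpm.
Combined I = 0.9550 + 0.2980 = 1.253 kg·m².
ω_f = L / I = 2141 / 1.253 = 1709 rpm.
KE_i = ½ΣIω² = 29980 J; KE_f = ½(1.253)(178.9)² = 20060 J.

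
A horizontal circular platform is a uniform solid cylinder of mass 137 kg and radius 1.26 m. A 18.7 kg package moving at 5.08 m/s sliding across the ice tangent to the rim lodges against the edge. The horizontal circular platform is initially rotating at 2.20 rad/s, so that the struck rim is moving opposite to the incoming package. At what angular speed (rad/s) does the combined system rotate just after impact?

The axle reaction passes through the central axle and exerts no torque about it; angular momentum about the central axle is conserved through the impact.
I_p = ½(137)(1.26)² = 108.8 kg·m². Taking the sense of the package's angular momentum as positive, L_{package} = m v R = (18.7)(5.08)(1.26) = 119.7 kg·m²/s.
L_i = −I_p ω_p + m v R = −(108.8)(2.20) + 119.7 = -119.6 kg·m²/s.
After sticking, I_f = I_p + m R² = 108.8 + (18.7)(1.26)² = 138.4 kg·m².
ω_f = L_i / I_f = -119.6 / 138.4 = -0.8636 rad/s.

|ω_f| ≈ 0.864 rad/s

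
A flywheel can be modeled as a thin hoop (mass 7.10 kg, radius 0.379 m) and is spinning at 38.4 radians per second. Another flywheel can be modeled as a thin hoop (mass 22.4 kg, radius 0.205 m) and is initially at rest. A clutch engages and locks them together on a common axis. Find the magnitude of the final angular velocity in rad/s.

|ω_f| ≈ 20.0 rad/s

No external torque acts about the common axis, so total angular momentum is conserved.
Moments of inertia: I_A = (7.10)(0.379)² = 1.020 kg·m²; I_B = (22.4)(0.205)² = 0.9414 kg·m².
Taking A's sense as positive: L = (1.020)(38.4) = 39.16 kg·m²·rad/s.
Combined I = 1.020 + 0.9414 = 1.961 kg·m².
ω_f = L / I = 39.16 / 1.961 = 19.97 rad/s.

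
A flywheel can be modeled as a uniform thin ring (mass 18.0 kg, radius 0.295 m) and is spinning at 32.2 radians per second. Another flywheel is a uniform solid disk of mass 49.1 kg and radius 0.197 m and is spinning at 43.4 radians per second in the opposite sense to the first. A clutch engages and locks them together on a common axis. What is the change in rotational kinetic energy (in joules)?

No external torque acts about the common axis, so total angular momentum is conserved.
Moments of inertia: I_A = (18.0)(0.295)² = 1.566 kg·m²; I_B = ½(49.1)(0.197)² = 0.9528 kg·m².
Taking A's sense as positive: L = (1.566)(32.2) − (0.9528)(43.4) = 9.090 kg·m²·rad/s.
Combined I = 1.566 + 0.9528 = 2.519 kg·m².
ω_f = L / I = 9.090 / 2.519 = 3.608 rad/s.
KE_i = ½ΣIω² = 1709 J; KE_f = ½(2.519)(3.608)² = 16.40 J.

ΔKE ≈ -1690 J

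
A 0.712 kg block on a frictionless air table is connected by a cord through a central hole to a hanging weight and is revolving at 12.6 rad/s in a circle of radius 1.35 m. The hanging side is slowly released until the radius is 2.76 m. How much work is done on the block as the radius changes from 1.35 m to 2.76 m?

No torque about the axis ⇒ m r₁² ω₁ = m r₂² ω₂.
ω₂ = ω₁ (r₁/r₂)² = (12.6)(1.35/2.76)² = 3.015 rad/s.
W = ΔKE = ½m(v₂² − v₁²) = -78.36 J.

W ≈ -78.4 J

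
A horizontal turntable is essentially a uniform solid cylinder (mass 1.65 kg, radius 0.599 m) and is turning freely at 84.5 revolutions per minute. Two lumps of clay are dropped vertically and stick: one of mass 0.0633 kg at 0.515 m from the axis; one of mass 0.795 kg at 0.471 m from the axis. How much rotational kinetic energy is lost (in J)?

No external torque acts about the axis; L_before = L_after.
I_p = ½(1.65)(0.599)² = 0.2960 kg·m².
Added inertia Σmr² = (0.0633)(0.515)² + (0.795)(0.471)² = 0.1932 kg·m²; I_f = 0.2960 + 0.1932 = 0.4892 kg·m².
ω_f = I_p ω_i / I_f = (0.2960)(84.5) / 0.4892 = 51.13 rpm.
KE_i = ½(0.2960)(8.849 rad/s)² = 11.59 J; KE_f = ½(0.4892)(5.355)² = 7.013 J.

energy lost ≈ 4.58 J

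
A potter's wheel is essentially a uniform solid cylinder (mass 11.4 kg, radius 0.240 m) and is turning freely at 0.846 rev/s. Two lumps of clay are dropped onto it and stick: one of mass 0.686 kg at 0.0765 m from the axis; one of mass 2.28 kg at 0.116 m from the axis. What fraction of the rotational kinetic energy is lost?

No external torque acts about the axis; L_before = L_after.
I_p = ½(11.4)(0.240)² = 0.3283 kg·m².
Added inertia Σmr² = (0.686)(0.0765)² + (2.28)(0.116)² = 0.03469 kg·m²; I_f = 0.3283 + 0.03469 = 0.3630 kg·m².
ω_f = I_p ω_i / I_f = (0.3283)(0.846) / 0.3630 = 0.7651 rev/s.
KE_i = ½(0.3283)(5.316 rad/s)² = 4.638 J; KE_f = ½(0.3630)(4.808)² = 4.195 J.
Fraction lost = 0.09557.

fraction ≈ 0.0956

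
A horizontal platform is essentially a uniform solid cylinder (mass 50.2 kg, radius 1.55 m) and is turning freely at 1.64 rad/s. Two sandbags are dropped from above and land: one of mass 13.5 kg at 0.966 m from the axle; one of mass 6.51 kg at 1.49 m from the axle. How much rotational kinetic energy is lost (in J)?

The added mass arrives with no angular momentum about the axle, and any external torque about the axle is negligible, so the system's angular momentum is conserved.
I_p = ½(50.2)(1.55)² = 60.30 kg·m².
Added inertia Σmr² = (13.5)(0.966)² + (6.51)(1.49)² = 27.05 kg·m²; I_f = 60.30 + 27.05 = 87.35 kg·m².
ω_f = I_p ω_i / I_f = (60.30)(1.64) / 87.35 = 1.132 rad/s.
KE_i = ½(60.30)(1.640 rad/s)² = 81.10 J; KE_f = ½(87.35)(1.132)² = 55.98 J.

energy lost ≈ 25.1 J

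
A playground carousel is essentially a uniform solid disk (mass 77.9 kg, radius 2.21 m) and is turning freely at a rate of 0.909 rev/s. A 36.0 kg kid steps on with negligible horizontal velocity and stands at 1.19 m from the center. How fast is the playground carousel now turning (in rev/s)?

ω_f ≈ 0.717 rev/s

No external torque acts about the center; L_before = L_after.
I_p = ½(77.9)(2.21)² = 190.2 kg·m².
Added inertia Σmr² = (36.0)(1.19)² = 50.98 kg·m²; I_f = 190.2 + 50.98 = 241.2 kg·m².
ω_f = I_p ω_i / I_f = (190.2)(0.909) / 241.2 = 0.7169 rev/s.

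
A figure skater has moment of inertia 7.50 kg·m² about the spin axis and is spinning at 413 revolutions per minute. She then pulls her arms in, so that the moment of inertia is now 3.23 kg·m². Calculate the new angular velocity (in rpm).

No external torque acts about the spin axis, so angular momentum is conserved.
ω₂ = I₁ω₁ / I₂ = (7.500)(413 rpm) / (3.230) = 959.0 rpm.

ω₂ ≈ 959 rpm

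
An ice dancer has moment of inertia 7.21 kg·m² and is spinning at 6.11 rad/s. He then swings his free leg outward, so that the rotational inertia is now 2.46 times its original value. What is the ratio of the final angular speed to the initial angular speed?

No external torque acts about the spin axis, so angular momentum is conserved.
I₂ = 2.46 × 7.21 = 17.74 kg·m².
ω₂/ω₁ = I₁/I₂ = 7.210 / 17.74 = 0.4065.

ω₂/ω₁ ≈ 0.407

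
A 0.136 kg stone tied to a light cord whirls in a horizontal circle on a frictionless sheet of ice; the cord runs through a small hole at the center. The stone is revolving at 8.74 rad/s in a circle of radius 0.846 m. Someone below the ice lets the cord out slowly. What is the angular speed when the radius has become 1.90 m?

ω₂ ≈ 1.73 rad/s

No torque about the axis ⇒ m r₁² ω₁ = m r₂² ω₂.
ω₂ = ω₁ (r₁/r₂)² = (8.74)(0.846/1.90)² = 1.733 rad/s.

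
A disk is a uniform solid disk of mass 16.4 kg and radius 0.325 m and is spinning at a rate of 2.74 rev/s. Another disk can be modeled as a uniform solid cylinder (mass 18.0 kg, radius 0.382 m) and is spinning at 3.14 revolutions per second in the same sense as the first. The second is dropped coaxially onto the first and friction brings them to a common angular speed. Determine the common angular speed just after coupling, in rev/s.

|ω_f| ≈ 2.98 rev/s

No external torque acts about the common axis, so total angular momentum is conserved.
Moments of inertia: I_A = ½(16.4)(0.325)² = 0.8661 kg·m²; I_B = ½(18.0)(0.382)² = 1.313 kg·m².
Taking A's sense as positive: L = (0.8661)(2.74) + (1.313)(3.14) = 6.497 kg·m²·rev/s.
Combined I = 0.8661 + 1.313 = 2.179 kg·m².
ω_f = L / I = 6.497 / 2.179 = 2.981 rev/s.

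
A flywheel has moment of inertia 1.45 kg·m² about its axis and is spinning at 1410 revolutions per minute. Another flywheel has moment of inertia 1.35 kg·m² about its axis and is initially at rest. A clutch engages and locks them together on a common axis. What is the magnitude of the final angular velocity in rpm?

No external torque acts about the common axis, so total angular momentum is conserved.
Taking A's sense as positive: L = (1.450)(1410) = 2044 kg·m²·rpm.
Combined I = 1.450 + 1.350 = 2.800 kg·m².
ω_f = L / I = 2044 / 2.800 = 730.2 rpm.

|ω_f| ≈ 730 rpm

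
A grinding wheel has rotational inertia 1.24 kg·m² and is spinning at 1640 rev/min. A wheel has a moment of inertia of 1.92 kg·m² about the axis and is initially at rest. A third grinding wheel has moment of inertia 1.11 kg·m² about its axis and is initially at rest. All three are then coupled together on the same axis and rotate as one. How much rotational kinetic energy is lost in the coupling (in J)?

No external torque acts about the common axis, so total angular momentum is conserved.
Taking A's sense as positive: L = (1.240)(1640) = 2034 kg·m²·rpm.
Combined I = 1.240 + 1.920 + 1.110 = 4.270 kg·m².
ω_f = L / I = 2034 / 4.270 = 476.3 rpm.
KE_i = ½ΣIω² = 18290 J; KE_f = ½(4.270)(49.87)² = 5310 J.

ΔKE lost ≈ 13000 J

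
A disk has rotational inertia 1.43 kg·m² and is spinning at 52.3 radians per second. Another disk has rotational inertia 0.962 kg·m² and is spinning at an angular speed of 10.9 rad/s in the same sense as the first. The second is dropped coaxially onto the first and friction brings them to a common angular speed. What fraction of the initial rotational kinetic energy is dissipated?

The coupling torques are internal; angular momentum about the shared axis is conserved.
Taking A's sense as positive: L = (1.430)(52.3) + (0.9620)(10.9) = 85.27 kg·m²·rad/s.
Combined I = 1.430 + 0.9620 = 2.392 kg·m².
ω_f = L / I = 85.27 / 2.392 = 35.65 rad/s.
KE_i = ½ΣIω² = 2013 J; KE_f = ½(2.392)(35.65)² = 1520 J.
Fraction dissipated = (KE_i − KE_f)/KE_i = 0.2449.

fraction ≈ 0.245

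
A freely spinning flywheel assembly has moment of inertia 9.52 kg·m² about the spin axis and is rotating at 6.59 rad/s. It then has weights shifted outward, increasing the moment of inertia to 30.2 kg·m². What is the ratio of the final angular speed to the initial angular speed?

With no external torque about the axis, L is conserved: I₁ω₁ = I₂ω₂.
ω₂/ω₁ = I₁/I₂ = 9.520 / 30.20 = 0.3152.

ω₂/ω₁ ≈ 0.315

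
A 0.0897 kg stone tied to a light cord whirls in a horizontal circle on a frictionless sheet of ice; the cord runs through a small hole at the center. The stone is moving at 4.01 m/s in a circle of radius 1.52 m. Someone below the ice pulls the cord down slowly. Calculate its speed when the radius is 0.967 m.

v₂ ≈ 6.30 m/s

The only horizontal force on the mass is along the cord (radial), so it exerts no torque about the hole and angular momentum m v r is conserved.
v₂ = v₁ r₁ / r₂ = (4.01)(1.52) / (0.967) = 6.303 m/s.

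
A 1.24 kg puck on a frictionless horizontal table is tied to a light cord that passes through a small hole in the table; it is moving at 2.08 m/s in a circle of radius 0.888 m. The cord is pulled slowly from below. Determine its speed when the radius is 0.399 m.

v₂ ≈ 4.63 m/s

The only horizontal force on the mass is along the cord (radial), so it exerts no torque about the hole and angular momentum m v r is conserved.
v₂ = v₁ r₁ / r₂ = (2.08)(0.888) / (0.399) = 4.629 m/s.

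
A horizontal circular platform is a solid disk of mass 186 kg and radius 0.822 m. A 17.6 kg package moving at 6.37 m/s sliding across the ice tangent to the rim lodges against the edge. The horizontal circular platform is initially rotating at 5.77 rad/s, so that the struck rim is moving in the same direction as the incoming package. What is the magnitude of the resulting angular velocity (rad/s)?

|ω_f| ≈ 6.08 rad/s

The axle reaction passes through the central axle and exerts no torque about it; angular momentum about the central axle is conserved through the impact.
I_p = ½(186)(0.822)² = 62.84 kg·m². Taking the sense of the package's angular momentum as positive, L_{package} = m v R = (17.6)(6.37)(0.822) = 92.16 kg·m²/s.
L_i = +I_p ω_p + m v R = +(62.84)(5.77) + 92.16 = 454.7 kg·m²/s.
After sticking, I_f = I_p + m R² = 62.84 + (17.6)(0.822)² = 74.73 kg·m².
ω_f = L_i / I_f = 454.7 / 74.73 = 6.085 rad/s.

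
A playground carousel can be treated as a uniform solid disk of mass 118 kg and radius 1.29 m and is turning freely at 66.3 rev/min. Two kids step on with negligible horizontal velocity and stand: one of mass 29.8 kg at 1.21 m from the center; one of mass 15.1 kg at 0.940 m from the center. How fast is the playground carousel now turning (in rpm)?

No external torque acts about the center; L_before = L_after.
I_p = ½(118)(1.29)² = 98.18 kg·m².
Added inertia Σmr² = (29.8)(1.21)² + (15.1)(0.940)² = 56.97 kg·m²; I_f = 98.18 + 56.97 = 155.2 kg·m².
ω_f = I_p ω_i / I_f = (98.18)(66.3) / 155.2 = 41.95 rpm.

ω_f ≈ 42.0 rpm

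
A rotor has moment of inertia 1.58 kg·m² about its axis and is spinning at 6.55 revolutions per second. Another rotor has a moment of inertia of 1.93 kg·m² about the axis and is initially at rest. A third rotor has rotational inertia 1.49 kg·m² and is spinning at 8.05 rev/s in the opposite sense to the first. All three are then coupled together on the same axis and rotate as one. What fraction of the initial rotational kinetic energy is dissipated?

fraction ≈ 0.997

No external torque acts about the common axis, so total angular momentum is conserved.
Taking A's sense as positive: L = (1.580)(6.55) − (1.490)(8.05) = -1.646 kg·m²·rev/s.
Combined I = 1.580 + 1.930 + 1.490 = 5.000 kg·m².
ω_f = L / I = -1.646 / 5.000 = -0.3291 rev/s.
KE_i = ½ΣIω² = 3244 J; KE_f = ½(5.000)(2.068)² = 10.69 J.
Fraction dissipated = (KE_i − KE_f)/KE_i = 0.9967.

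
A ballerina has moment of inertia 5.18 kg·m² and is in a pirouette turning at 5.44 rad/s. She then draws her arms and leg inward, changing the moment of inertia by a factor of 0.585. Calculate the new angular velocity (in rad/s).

Angular momentum about the spin axis is conserved since the torque about it is zero.
I₂ = 0.585 × 5.18 = 3.030 kg·m².
ω₂ = I₁ω₁ / I₂ = (5.180)(5.44 rad/s) / (3.030) = 9.299 rad/s.

ω₂ ≈ 9.30 rad/s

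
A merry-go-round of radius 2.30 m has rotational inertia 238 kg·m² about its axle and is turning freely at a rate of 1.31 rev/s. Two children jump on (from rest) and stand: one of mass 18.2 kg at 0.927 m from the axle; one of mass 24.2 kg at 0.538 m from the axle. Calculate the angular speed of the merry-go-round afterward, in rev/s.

ω_f ≈ 1.20 rev/s

No external torque acts about the axle; L_before = L_after.
Added inertia Σmr² = (18.2)(0.927)² + (24.2)(0.538)² = 22.64 kg·m²; I_f = 238.0 + 22.64 = 260.6 kg·m².
ω_f = I_p ω_i / I_f = (238.0)(1.31) / 260.6 = 1.196 rev/s.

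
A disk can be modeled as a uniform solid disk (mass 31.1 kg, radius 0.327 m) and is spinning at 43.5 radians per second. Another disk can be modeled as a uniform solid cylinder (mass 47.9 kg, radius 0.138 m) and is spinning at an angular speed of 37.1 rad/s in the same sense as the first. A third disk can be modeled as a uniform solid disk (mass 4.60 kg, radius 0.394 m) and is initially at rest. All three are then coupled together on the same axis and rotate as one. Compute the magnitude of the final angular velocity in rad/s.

|ω_f| ≈ 36.0 rad/s

The coupling torques are internal; angular momentum about the shared axis is conserved.
Moments of inertia: I_A = ½(31.1)(0.327)² = 1.663 kg·m²; I_B = ½(47.9)(0.138)² = 0.4561 kg·m²; I_C = ½(4.60)(0.394)² = 0.3570 kg·m².
Taking A's sense as positive: L = (1.663)(43.5) + (0.4561)(37.1) = 89.25 kg·m²·rad/s.
Combined I = 1.663 + 0.4561 + 0.3570 = 2.476 kg·m².
ω_f = L / I = 89.25 / 2.476 = 36.05 rad/s.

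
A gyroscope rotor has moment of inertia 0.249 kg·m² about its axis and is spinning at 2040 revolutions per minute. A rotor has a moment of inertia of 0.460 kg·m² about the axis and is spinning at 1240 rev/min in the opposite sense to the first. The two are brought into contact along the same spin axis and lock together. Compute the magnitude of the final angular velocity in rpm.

|ω_f| ≈ 88.1 rpm

No external torque acts about the common axis, so total angular momentum is conserved.
Taking A's sense as positive: L = (0.2490)(2040) − (0.4600)(1240) = -62.44 kg·m²·rpm.
Combined I = 0.2490 + 0.4600 = 0.7090 kg·m².
ω_f = L / I = -62.44 / 0.7090 = -88.07 rpm.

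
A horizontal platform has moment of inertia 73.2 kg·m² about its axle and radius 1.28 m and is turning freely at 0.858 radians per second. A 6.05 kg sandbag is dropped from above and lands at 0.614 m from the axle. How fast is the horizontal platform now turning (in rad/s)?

The added mass arrives with no angular momentum about the axle, and any external torque about the axle is negligible, so the system's angular momentum is conserved.
Added inertia Σmr² = (6.05)(0.614)² = 2.281 kg·m²; I_f = 73.20 + 2.281 = 75.48 kg·m².
ω_f = I_p ω_i / I_f = (73.20)(0.858) / 75.48 = 0.8321 rad/s.

ω_f ≈ 0.832 rad/s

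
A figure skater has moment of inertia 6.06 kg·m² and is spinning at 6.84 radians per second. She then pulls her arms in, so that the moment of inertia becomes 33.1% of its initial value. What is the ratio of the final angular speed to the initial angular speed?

Angular momentum about the spin axis is conserved since the torque about it is zero.
I₂ = 0.331 × 6.06 = 2.006 kg·m².
ω₂/ω₁ = I₁/I₂ = 6.060 / 2.006 = 3.021.

ω₂/ω₁ ≈ 3.02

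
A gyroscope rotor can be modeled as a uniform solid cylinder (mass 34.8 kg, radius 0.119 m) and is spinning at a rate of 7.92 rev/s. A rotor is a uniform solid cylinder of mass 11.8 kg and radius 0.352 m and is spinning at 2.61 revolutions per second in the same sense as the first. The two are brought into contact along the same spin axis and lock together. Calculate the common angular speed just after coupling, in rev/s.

|ω_f| ≈ 3.95 rev/s

No external torque acts about the common axis, so total angular momentum is conserved.
Moments of inertia: I_A = ½(34.8)(0.119)² = 0.2464 kg·m²; I_B = ½(11.8)(0.352)² = 0.7310 kg·m².
Taking A's sense as positive: L = (0.2464)(7.92) + (0.7310)(2.61) = 3.859 kg·m²·rev/s.
Combined I = 0.2464 + 0.7310 = 0.9774 kg·m².
ω_f = L / I = 3.859 / 0.9774 = 3.949 rev/s.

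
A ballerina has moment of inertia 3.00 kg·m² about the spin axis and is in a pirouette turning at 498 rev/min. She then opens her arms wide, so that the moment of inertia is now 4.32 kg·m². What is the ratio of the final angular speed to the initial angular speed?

No external torque acts about the spin axis, so angular momentum is conserved.
ω₂/ω₁ = I₁/I₂ = 3.000 / 4.320 = 0.6944.

ω₂/ω₁ ≈ 0.694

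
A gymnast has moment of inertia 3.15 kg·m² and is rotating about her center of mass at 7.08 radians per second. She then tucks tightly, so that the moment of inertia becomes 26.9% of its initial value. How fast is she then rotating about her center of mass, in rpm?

ω₂ ≈ 251 rpm

Angular momentum about the spin axis is conserved since the torque about it is zero.
I₂ = 0.269 × 3.15 = 0.8474 kg·m².
ω₂ = I₁ω₁ / I₂ = (3.150)(7.08 rad/s) / (0.8474) = 26.32 rad/s = 251.3 rpm.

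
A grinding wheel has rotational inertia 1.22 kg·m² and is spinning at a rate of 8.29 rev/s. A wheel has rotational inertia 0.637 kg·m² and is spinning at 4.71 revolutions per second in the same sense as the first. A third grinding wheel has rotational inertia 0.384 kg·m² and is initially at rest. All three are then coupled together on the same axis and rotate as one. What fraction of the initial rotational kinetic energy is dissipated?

The coupling torques are internal; angular momentum about the shared axis is conserved.
Taking A's sense as positive: L = (1.220)(8.29) + (0.6370)(4.71) = 13.11 kg·m²·rev/s.
Combined I = 1.220 + 0.6370 + 0.3840 = 2.241 kg·m².
ω_f = L / I = 13.11 / 2.241 = 5.852 rev/s.
KE_i = ½ΣIω² = 1934 J; KE_f = ½(2.241)(36.77)² = 1515 J.
Fraction dissipated = (KE_i − KE_f)/KE_i = 0.2167.

fraction ≈ 0.217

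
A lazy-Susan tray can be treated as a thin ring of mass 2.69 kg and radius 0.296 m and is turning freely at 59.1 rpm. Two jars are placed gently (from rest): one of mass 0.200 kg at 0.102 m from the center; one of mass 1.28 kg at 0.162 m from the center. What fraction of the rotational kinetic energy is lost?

No external torque acts about the center; L_before = L_after.
I_p = (2.69)(0.296)² = 0.2357 kg·m².
Added inertia Σmr² = (0.200)(0.102)² + (1.28)(0.162)² = 0.03567 kg·m²; I_f = 0.2357 + 0.03567 = 0.2714 kg·m².
ω_f = I_p ω_i / I_f = (0.2357)(59.1) / 0.2714 = 51.33 rpm.
KE_i = ½(0.2357)(6.189 rad/s)² = 4.514 J; KE_f = ½(0.2714)(5.375)² = 3.920 J.
Fraction lost = 0.1315.

fraction ≈ 0.131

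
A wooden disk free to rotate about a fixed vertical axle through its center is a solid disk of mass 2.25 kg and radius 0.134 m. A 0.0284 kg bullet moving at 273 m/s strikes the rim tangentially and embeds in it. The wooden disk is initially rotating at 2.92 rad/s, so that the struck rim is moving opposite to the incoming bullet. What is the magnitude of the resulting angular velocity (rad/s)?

The axle reaction passes through the axle and exerts no torque about it; angular momentum about the axle is conserved through the impact.
I_p = ½(2.25)(0.134)² = 0.02020 kg·m². Taking the sense of the bullet's angular momentum as positive, L_{bullet} = m v R = (0.0284)(273)(0.134) = 1.039 kg·m²/s.
L_i = −I_p ω_p + m v R = −(0.02020)(2.92) + 1.039 = 0.9799 kg·m²/s.
After sticking, I_f = I_p + m R² = 0.02020 + (0.0284)(0.134)² = 0.02071 kg·m².
ω_f = L_i / I_f = 0.9799 / 0.02071 = 47.32 rad/s.

|ω_f| ≈ 47.3 rad/s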